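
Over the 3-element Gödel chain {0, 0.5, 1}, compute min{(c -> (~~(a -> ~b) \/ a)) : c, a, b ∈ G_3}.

0.50

The minimum is attained at c = 1, a = 0.5, b = 0.5:
  ~b: Gödel ¬ of 0.5 = 0 (operand ≠ 0)
  (a -> ~b): 0.5 > 0, so result = 0
  ~(a -> ~b): Gödel ¬ of 0 = 1 (operand is 0)
  ~~(a -> ~b): Gödel ¬ of 1 = 0 (operand ≠ 0)
  (~~(a -> ~b) \/ a) = max(0, 0.5) = 0.5
  (c -> (~~(a -> ~b) \/ a)): 1 > 0.5, so result = 0.5
Checking all 27 assignments confirms none give a value below 0.50.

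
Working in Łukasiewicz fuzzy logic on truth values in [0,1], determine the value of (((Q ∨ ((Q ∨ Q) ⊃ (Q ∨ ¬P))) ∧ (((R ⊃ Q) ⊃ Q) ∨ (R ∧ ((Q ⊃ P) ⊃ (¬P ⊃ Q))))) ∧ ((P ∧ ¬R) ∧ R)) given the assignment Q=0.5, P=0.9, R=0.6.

(Q ∨ Q) = max(0.5, 0.5) = 0.5
¬P: Łukasiewicz ¬ gives 1 − 0.9 = 0.1
(Q ∨ ¬P) = max(0.5, 0.1) = 0.5
((Q ∨ Q) ⊃ (Q ∨ ¬P)): min(1, 1 − 0.5 + 0.5) = 1
(Q ∨ ((Q ∨ Q) ⊃ (Q ∨ ¬P))) = max(0.5, 1) = 1
(R ⊃ Q): min(1, 1 − 0.6 + 0.5) = 0.9
((R ⊃ Q) ⊃ Q): min(1, 1 − 0.9 + 0.5) = 0.6
(Q ⊃ P): min(1, 1 − 0.5 + 0.9) = 1
¬P: Łukasiewicz ¬ gives 1 − 0.9 = 0.1
(¬P ⊃ Q): min(1, 1 − 0.1 + 0.5) = 1
((Q ⊃ P) ⊃ (¬P ⊃ Q)): min(1, 1 − 1 + 1) = 1
(R ∧ ((Q ⊃ P) ⊃ (¬P ⊃ Q))) = min(0.6, 1) = 0.6
(((R ⊃ Q) ⊃ Q) ∨ (R ∧ ((Q ⊃ P) ⊃ (¬P ⊃ Q)))) = max(0.6, 0.6) = 0.6
((Q ∨ ((Q ∨ Q) ⊃ (Q ∨ ¬P))) ∧ (((R ⊃ Q) ⊃ Q) ∨ (R ∧ ((Q ⊃ P) ⊃ (¬P ⊃ Q))))) = min(1, 0.6) = 0.6
¬R: Łukasiewicz ¬ gives 1 − 0.6 = 0.4
(P ∧ ¬R) = min(0.9, 0.4) = 0.4
((P ∧ ¬R) ∧ R) = min(0.4, 0.6) = 0.4
(((Q ∨ ((Q ∨ Q) ⊃ (Q ∨ ¬P))) ∧ (((R ⊃ Q) ⊃ Q) ∨ (R ∧ ((Q ⊃ P) ⊃ (¬P ⊃ Q))))) ∧ ((P ∧ ¬R) ∧ R)) = min(0.6, 0.4) = 0.4

0.40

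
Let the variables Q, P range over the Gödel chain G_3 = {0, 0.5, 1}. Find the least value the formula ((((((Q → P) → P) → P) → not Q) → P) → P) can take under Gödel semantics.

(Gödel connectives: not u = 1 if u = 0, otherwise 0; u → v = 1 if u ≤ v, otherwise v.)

The minimum is attained at Q = 0.5, P = 0.5:
  (Q → P): 0.5 ≤ 0.5, so result = 1
  ((Q → P) → P): 1 > 0.5, so result = 0.5
  (((Q → P) → P) → P): 0.5 ≤ 0.5, so result = 1
  not Q: Gödel ¬ of 0.5 = 0 (operand ≠ 0)
  ((((Q → P) → P) → P) → not Q): 1 > 0, so result = 0
  (((((Q → P) → P) → P) → not Q) → P): 0 ≤ 0.5, so result = 1
  ((((((Q → P) → P) → P) → not Q) → P) → P): 1 > 0.5, so result = 0.5
Checking all 9 assignments confirms none give a value below 0.50.

0.50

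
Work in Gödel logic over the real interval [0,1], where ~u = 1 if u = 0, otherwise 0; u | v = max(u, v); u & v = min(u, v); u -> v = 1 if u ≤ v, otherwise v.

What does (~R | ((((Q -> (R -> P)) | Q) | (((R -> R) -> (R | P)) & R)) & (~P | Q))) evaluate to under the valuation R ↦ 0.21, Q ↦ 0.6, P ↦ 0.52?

0.60

~R: Gödel ¬ of 0.21 = 0 (operand ≠ 0)
(R -> P): 0.21 ≤ 0.52, so result = 1
(Q -> (R -> P)): 0.6 ≤ 1, so result = 1
((Q -> (R -> P)) | Q) = max(1, 0.6) = 1
(R -> R): 0.21 ≤ 0.21, so result = 1
(R | P) = max(0.21, 0.52) = 0.52
((R -> R) -> (R | P)): 1 > 0.52, so result = 0.52
(((R -> R) -> (R | P)) & R) = min(0.52, 0.21) = 0.21
(((Q -> (R -> P)) | Q) | (((R -> R) -> (R | P)) & R)) = max(1, 0.21) = 1
~P: Gödel ¬ of 0.52 = 0 (operand ≠ 0)
(~P | Q) = max(0, 0.6) = 0.6
((((Q -> (R -> P)) | Q) | (((R -> R) -> (R | P)) & R)) & (~P | Q)) = min(1, 0.6) = 0.6
(~R | ((((Q -> (R -> P)) | Q) | (((R -> R) -> (R | P)) & R)) & (~P | Q))) = max(0, 0.6) = 0.6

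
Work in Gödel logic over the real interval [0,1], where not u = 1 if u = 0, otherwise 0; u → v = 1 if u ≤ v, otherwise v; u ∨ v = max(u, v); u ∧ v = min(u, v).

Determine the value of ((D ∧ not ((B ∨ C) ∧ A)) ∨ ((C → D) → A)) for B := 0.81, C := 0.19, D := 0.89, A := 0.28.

0.28

(B ∨ C) = max(0.81, 0.19) = 0.81
((B ∨ C) ∧ A) = min(0.81, 0.28) = 0.28
not ((B ∨ C) ∧ A): Gödel ¬ of 0.28 = 0 (operand ≠ 0)
(D ∧ not ((B ∨ C) ∧ A)) = min(0.89, 0) = 0
(C → D): 0.19 ≤ 0.89, so result = 1
((C → D) → A): 1 > 0.28, so result = 0.28
((D ∧ not ((B ∨ C) ∧ A)) ∨ ((C → D) → A)) = max(0, 0.28) = 0.28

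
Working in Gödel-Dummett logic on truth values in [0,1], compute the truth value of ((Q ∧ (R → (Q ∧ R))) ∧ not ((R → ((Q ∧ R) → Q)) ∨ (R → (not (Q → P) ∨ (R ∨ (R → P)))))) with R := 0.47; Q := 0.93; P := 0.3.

(Q ∧ R) = min(0.93, 0.47) = 0.47
(R → (Q ∧ R)): 0.47 ≤ 0.47, so result = 1
(Q ∧ (R → (Q ∧ R))) = min(0.93, 1) = 0.93
(Q ∧ R) = min(0.93, 0.47) = 0.47
((Q ∧ R) → Q): 0.47 ≤ 0.93, so result = 1
(R → ((Q ∧ R) → Q)): 0.47 ≤ 1, so result = 1
(Q → P): 0.93 > 0.3, so result = 0.3
not (Q → P): Gödel ¬ of 0.3 = 0 (operand ≠ 0)
(R → P): 0.47 > 0.3, so result = 0.3
(R ∨ (R → P)) = max(0.47, 0.3) = 0.47
(not (Q → P) ∨ (R ∨ (R → P))) = max(0, 0.47) = 0.47
(R → (not (Q → P) ∨ (R ∨ (R → P)))): 0.47 ≤ 0.47, so result = 1
((R → ((Q ∧ R) → Q)) ∨ (R → (not (Q → P) ∨ (R ∨ (R → P))))) = max(1, 1) = 1
not ((R → ((Q ∧ R) → Q)) ∨ (R → (not (Q → P) ∨ (R ∨ (R → P))))): Gödel ¬ of 1 = 0 (operand ≠ 0)
((Q ∧ (R → (Q ∧ R))) ∧ not ((R → ((Q ∧ R) → Q)) ∨ (R → (not (Q → P) ∨ (R ∨ (R → P)))))) = min(0.93, 0) = 0

0.00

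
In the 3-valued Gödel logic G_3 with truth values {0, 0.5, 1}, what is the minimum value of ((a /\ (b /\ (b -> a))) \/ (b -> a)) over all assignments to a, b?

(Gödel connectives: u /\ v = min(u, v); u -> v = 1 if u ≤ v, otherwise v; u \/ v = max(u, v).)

0.00

The minimum is attained at a = 0, b = 0.5:
  (b -> a): 0.5 > 0, so result = 0
  (b /\ (b -> a)) = min(0.5, 0) = 0
  (a /\ (b /\ (b -> a))) = min(0, 0) = 0
  (b -> a): 0.5 > 0, so result = 0
  ((a /\ (b /\ (b -> a))) \/ (b -> a)) = max(0, 0) = 0
Checking all 9 assignments confirms none give a value below 0.00.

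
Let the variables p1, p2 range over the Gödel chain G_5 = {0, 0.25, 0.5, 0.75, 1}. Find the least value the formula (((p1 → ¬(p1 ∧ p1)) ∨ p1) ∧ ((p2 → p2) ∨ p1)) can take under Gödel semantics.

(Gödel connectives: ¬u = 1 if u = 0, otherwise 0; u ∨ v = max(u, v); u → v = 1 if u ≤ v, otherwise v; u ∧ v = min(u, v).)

The minimum is attained at p1 = 0.25, p2 = 0:
  (p1 ∧ p1) = min(0.25, 0.25) = 0.25
  ¬(p1 ∧ p1): Gödel ¬ of 0.25 = 0 (operand ≠ 0)
  (p1 → ¬(p1 ∧ p1)): 0.25 > 0, so result = 0
  ((p1 → ¬(p1 ∧ p1)) ∨ p1) = max(0, 0.25) = 0.25
  (p2 → p2): 0 ≤ 0, so result = 1
  ((p2 → p2) ∨ p1) = max(1, 0.25) = 1
  (((p1 → ¬(p1 ∧ p1)) ∨ p1) ∧ ((p2 → p2) ∨ p1)) = min(0.25, 1) = 0.25
Checking all 25 assignments confirms none give a value below 0.25.

0.25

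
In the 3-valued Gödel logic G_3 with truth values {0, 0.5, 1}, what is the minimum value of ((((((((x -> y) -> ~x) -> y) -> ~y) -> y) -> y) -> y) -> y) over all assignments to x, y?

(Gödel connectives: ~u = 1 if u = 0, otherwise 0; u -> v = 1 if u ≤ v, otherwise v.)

0.50

The minimum is attained at x = 0, y = 0.5:
  (x -> y): 0 ≤ 0.5, so result = 1
  ~x: Gödel ¬ of 0 = 1 (operand is 0)
  ((x -> y) -> ~x): 1 ≤ 1, so result = 1
  (((x -> y) -> ~x) -> y): 1 > 0.5, so result = 0.5
  ~y: Gödel ¬ of 0.5 = 0 (operand ≠ 0)
  ((((x -> y) -> ~x) -> y) -> ~y): 0.5 > 0, so result = 0
  (((((x -> y) -> ~x) -> y) -> ~y) -> y): 0 ≤ 0.5, so result = 1
  ((((((x -> y) -> ~x) -> y) -> ~y) -> y) -> y): 1 > 0.5, so result = 0.5
  (((((((x -> y) -> ~x) -> y) -> ~y) -> y) -> y) -> y): 0.5 ≤ 0.5, so result = 1
  ((((((((x -> y) -> ~x) -> y) -> ~y) -> y) -> y) -> y) -> y): 1 > 0.5, so result = 0.5
Checking all 9 assignments confirms none give a value below 0.50.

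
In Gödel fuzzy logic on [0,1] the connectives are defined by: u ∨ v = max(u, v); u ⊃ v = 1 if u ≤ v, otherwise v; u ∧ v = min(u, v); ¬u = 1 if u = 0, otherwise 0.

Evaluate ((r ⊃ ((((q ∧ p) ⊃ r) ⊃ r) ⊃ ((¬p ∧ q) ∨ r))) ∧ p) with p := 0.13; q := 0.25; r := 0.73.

(q ∧ p) = min(0.25, 0.13) = 0.13
((q ∧ p) ⊃ r): 0.13 ≤ 0.73, so result = 1
(((q ∧ p) ⊃ r) ⊃ r): 1 > 0.73, so result = 0.73
¬p: Gödel ¬ of 0.13 = 0 (operand ≠ 0)
(¬p ∧ q) = min(0, 0.25) = 0
((¬p ∧ q) ∨ r) = max(0, 0.73) = 0.73
((((q ∧ p) ⊃ r) ⊃ r) ⊃ ((¬p ∧ q) ∨ r)): 0.73 ≤ 0.73, so result = 1
(r ⊃ ((((q ∧ p) ⊃ r) ⊃ r) ⊃ ((¬p ∧ q) ∨ r))): 0.73 ≤ 1, so result = 1
((r ⊃ ((((q ∧ p) ⊃ r) ⊃ r) ⊃ ((¬p ∧ q) ∨ r))) ∧ p) = min(1, 0.13) = 0.13

0.13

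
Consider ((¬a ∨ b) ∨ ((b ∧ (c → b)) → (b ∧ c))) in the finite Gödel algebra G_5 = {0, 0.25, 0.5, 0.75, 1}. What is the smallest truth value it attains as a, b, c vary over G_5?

The minimum is attained at a = 0.25, b = 0.25, c = 0:
  ¬a: Gödel ¬ of 0.25 = 0 (operand ≠ 0)
  (¬a ∨ b) = max(0, 0.25) = 0.25
  (c → b): 0 ≤ 0.25, so result = 1
  (b ∧ (c → b)) = min(0.25, 1) = 0.25
  (b ∧ c) = min(0.25, 0) = 0
  ((b ∧ (c → b)) → (b ∧ c)): 0.25 > 0, so result = 0
  ((¬a ∨ b) ∨ ((b ∧ (c → b)) → (b ∧ c))) = max(0.25, 0) = 0.25
Checking all 125 assignments confirms none give a value below 0.25.

0.25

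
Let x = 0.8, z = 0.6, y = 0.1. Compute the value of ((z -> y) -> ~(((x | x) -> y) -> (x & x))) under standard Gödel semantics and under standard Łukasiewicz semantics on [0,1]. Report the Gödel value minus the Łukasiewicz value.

Gödel evaluation:
  (z -> y): 0.6 > 0.1, so result = 0.1
  (x | x) = max(0.8, 0.8) = 0.8
  ((x | x) -> y): 0.8 > 0.1, so result = 0.1
  (x & x) = min(0.8, 0.8) = 0.8
  (((x | x) -> y) -> (x & x)): 0.1 ≤ 0.8, so result = 1
  ~(((x | x) -> y) -> (x & x)): Gödel ¬ of 1 = 0 (operand ≠ 0)
  ((z -> y) -> ~(((x | x) -> y) -> (x & x))): 0.1 > 0, so result = 0
  Gödel value = 0
Łukasiewicz evaluation:
  (z -> y): min(1, 1 − 0.6 + 0.1) = 0.5
  (x | x) = max(0.8, 0.8) = 0.8
  ((x | x) -> y): min(1, 1 − 0.8 + 0.1) = 0.3
  (x & x) = min(0.8, 0.8) = 0.8
  (((x | x) -> y) -> (x & x)): min(1, 1 − 0.3 + 0.8) = 1
  ~(((x | x) -> y) -> (x & x)): Łukasiewicz ¬ gives 1 − 1 = 0
  ((z -> y) -> ~(((x | x) -> y) -> (x & x))): min(1, 1 − 0.5 + 0) = 0.5
  Łukasiewicz value = 0.5
Difference: 0 − 0.5 = -0.50

-0.50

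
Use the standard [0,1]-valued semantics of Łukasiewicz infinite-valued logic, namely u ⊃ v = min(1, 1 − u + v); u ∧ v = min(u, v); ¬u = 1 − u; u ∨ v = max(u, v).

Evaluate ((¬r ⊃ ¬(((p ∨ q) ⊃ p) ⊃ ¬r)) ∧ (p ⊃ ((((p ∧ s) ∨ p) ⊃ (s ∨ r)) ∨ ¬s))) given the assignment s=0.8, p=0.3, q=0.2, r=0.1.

0.20

¬r: Łukasiewicz ¬ gives 1 − 0.1 = 0.9
(p ∨ q) = max(0.3, 0.2) = 0.3
((p ∨ q) ⊃ p): min(1, 1 − 0.3 + 0.3) = 1
¬r: Łukasiewicz ¬ gives 1 − 0.1 = 0.9
(((p ∨ q) ⊃ p) ⊃ ¬r): min(1, 1 − 1 + 0.9) = 0.9
¬(((p ∨ q) ⊃ p) ⊃ ¬r): Łukasiewicz ¬ gives 1 − 0.9 = 0.1
(¬r ⊃ ¬(((p ∨ q) ⊃ p) ⊃ ¬r)): min(1, 1 − 0.9 + 0.1) = 0.2
(p ∧ s) = min(0.3, 0.8) = 0.3
((p ∧ s) ∨ p) = max(0.3, 0.3) = 0.3
(s ∨ r) = max(0.8, 0.1) = 0.8
(((p ∧ s) ∨ p) ⊃ (s ∨ r)): min(1, 1 − 0.3 + 0.8) = 1
¬s: Łukasiewicz ¬ gives 1 − 0.8 = 0.2
((((p ∧ s) ∨ p) ⊃ (s ∨ r)) ∨ ¬s) = max(1, 0.2) = 1
(p ⊃ ((((p ∧ s) ∨ p) ⊃ (s ∨ r)) ∨ ¬s)): min(1, 1 − 0.3 + 1) = 1
((¬r ⊃ ¬(((p ∨ q) ⊃ p) ⊃ ¬r)) ∧ (p ⊃ ((((p ∧ s) ∨ p) ⊃ (s ∨ r)) ∨ ¬s))) = min(0.2, 1) = 0.2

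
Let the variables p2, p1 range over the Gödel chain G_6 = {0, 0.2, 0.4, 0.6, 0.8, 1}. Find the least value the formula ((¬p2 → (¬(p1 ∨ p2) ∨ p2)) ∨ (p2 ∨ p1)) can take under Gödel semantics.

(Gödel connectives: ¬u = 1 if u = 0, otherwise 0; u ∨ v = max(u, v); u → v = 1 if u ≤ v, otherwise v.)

The minimum is attained at p2 = 0, p1 = 0.2:
  ¬p2: Gödel ¬ of 0 = 1 (operand is 0)
  (p1 ∨ p2) = max(0.2, 0) = 0.2
  ¬(p1 ∨ p2): Gödel ¬ of 0.2 = 0 (operand ≠ 0)
  (¬(p1 ∨ p2) ∨ p2) = max(0, 0) = 0
  (¬p2 → (¬(p1 ∨ p2) ∨ p2)): 1 > 0, so result = 0
  (p2 ∨ p1) = max(0, 0.2) = 0.2
  ((¬p2 → (¬(p1 ∨ p2) ∨ p2)) ∨ (p2 ∨ p1)) = max(0, 0.2) = 0.2
Checking all 36 assignments confirms none give a value below 0.20.

0.20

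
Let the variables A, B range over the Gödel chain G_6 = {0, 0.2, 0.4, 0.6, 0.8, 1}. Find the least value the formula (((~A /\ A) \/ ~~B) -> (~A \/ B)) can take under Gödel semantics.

0.20

The minimum is attained at A = 0.2, B = 0.2:
  ~A: Gödel ¬ of 0.2 = 0 (operand ≠ 0)
  (~A /\ A) = min(0, 0.2) = 0
  ~B: Gödel ¬ of 0.2 = 0 (operand ≠ 0)
  ~~B: Gödel ¬ of 0 = 1 (operand is 0)
  ((~A /\ A) \/ ~~B) = max(0, 1) = 1
  ~A: Gödel ¬ of 0.2 = 0 (operand ≠ 0)
  (~A \/ B) = max(0, 0.2) = 0.2
  (((~A /\ A) \/ ~~B) -> (~A \/ B)): 1 > 0.2, so result = 0.2
Checking all 36 assignments confirms none give a value below 0.20.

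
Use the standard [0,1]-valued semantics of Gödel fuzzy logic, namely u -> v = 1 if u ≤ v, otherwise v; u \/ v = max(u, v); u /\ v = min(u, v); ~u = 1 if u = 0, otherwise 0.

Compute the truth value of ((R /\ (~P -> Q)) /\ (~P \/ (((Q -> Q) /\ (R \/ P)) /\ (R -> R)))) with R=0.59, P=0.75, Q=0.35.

0.59

~P: Gödel ¬ of 0.75 = 0 (operand ≠ 0)
(~P -> Q): 0 ≤ 0.35, so result = 1
(R /\ (~P -> Q)) = min(0.59, 1) = 0.59
~P: Gödel ¬ of 0.75 = 0 (operand ≠ 0)
(Q -> Q): 0.35 ≤ 0.35, so result = 1
(R \/ P) = max(0.59, 0.75) = 0.75
((Q -> Q) /\ (R \/ P)) = min(1, 0.75) = 0.75
(R -> R): 0.59 ≤ 0.59, so result = 1
(((Q -> Q) /\ (R \/ P)) /\ (R -> R)) = min(0.75, 1) = 0.75
(~P \/ (((Q -> Q) /\ (R \/ P)) /\ (R -> R))) = max(0, 0.75) = 0.75
((R /\ (~P -> Q)) /\ (~P \/ (((Q -> Q) /\ (R \/ P)) /\ (R -> R)))) = min(0.59, 0.75) = 0.59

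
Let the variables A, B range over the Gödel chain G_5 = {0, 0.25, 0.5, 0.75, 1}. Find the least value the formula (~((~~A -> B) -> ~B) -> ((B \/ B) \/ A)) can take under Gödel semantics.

0.25

The minimum is attained at A = 0, B = 0.25:
  ~A: Gödel ¬ of 0 = 1 (operand is 0)
  ~~A: Gödel ¬ of 1 = 0 (operand ≠ 0)
  (~~A -> B): 0 ≤ 0.25, so result = 1
  ~B: Gödel ¬ of 0.25 = 0 (operand ≠ 0)
  ((~~A -> B) -> ~B): 1 > 0, so result = 0
  ~((~~A -> B) -> ~B): Gödel ¬ of 0 = 1 (operand is 0)
  (B \/ B) = max(0.25, 0.25) = 0.25
  ((B \/ B) \/ A) = max(0.25, 0) = 0.25
  (~((~~A -> B) -> ~B) -> ((B \/ B) \/ A)): 1 > 0.25, so result = 0.25
Checking all 25 assignments confirms none give a value below 0.25.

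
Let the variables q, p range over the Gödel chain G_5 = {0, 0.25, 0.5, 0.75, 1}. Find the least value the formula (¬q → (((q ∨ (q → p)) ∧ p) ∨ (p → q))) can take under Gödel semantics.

0.25

The minimum is attained at q = 0, p = 0.25:
  ¬q: Gödel ¬ of 0 = 1 (operand is 0)
  (q → p): 0 ≤ 0.25, so result = 1
  (q ∨ (q → p)) = max(0, 1) = 1
  ((q ∨ (q → p)) ∧ p) = min(1, 0.25) = 0.25
  (p → q): 0.25 > 0, so result = 0
  (((q ∨ (q → p)) ∧ p) ∨ (p → q)) = max(0.25, 0) = 0.25
  (¬q → (((q ∨ (q → p)) ∧ p) ∨ (p → q))): 1 > 0.25, so result = 0.25
Checking all 25 assignments confirms none give a value below 0.25.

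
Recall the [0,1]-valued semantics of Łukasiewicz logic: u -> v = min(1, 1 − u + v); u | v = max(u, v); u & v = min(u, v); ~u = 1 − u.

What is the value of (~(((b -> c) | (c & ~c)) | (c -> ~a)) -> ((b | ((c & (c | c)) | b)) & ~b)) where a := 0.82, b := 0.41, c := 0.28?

(b -> c): min(1, 1 − 0.41 + 0.28) = 0.87
~c: Łukasiewicz ¬ gives 1 − 0.28 = 0.72
(c & ~c) = min(0.28, 0.72) = 0.28
((b -> c) | (c & ~c)) = max(0.87, 0.28) = 0.87
~a: Łukasiewicz ¬ gives 1 − 0.82 = 0.18
(c -> ~a): min(1, 1 − 0.28 + 0.18) = 0.9
(((b -> c) | (c & ~c)) | (c -> ~a)) = max(0.87, 0.9) = 0.9
~(((b -> c) | (c & ~c)) | (c -> ~a)): Łukasiewicz ¬ gives 1 − 0.9 = 0.1
(c | c) = max(0.28, 0.28) = 0.28
(c & (c | c)) = min(0.28, 0.28) = 0.28
((c & (c | c)) | b) = max(0.28, 0.41) = 0.41
(b | ((c & (c | c)) | b)) = max(0.41, 0.41) = 0.41
~b: Łukasiewicz ¬ gives 1 − 0.41 = 0.59
((b | ((c & (c | c)) | b)) & ~b) = min(0.41, 0.59) = 0.41
(~(((b -> c) | (c & ~c)) | (c -> ~a)) -> ((b | ((c & (c | c)) | b)) & ~b)): min(1, 1 − 0.1 + 0.41) = 1

1.00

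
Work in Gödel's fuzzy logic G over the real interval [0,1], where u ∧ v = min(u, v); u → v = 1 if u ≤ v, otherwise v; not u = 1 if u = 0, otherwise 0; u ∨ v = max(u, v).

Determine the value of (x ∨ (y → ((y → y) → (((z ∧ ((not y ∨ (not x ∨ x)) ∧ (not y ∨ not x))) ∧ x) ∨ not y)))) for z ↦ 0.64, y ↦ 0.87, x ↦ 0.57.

(y → y): 0.87 ≤ 0.87, so result = 1
not y: Gödel ¬ of 0.87 = 0 (operand ≠ 0)
not x: Gödel ¬ of 0.57 = 0 (operand ≠ 0)
(not x ∨ x) = max(0, 0.57) = 0.57
(not y ∨ (not x ∨ x)) = max(0, 0.57) = 0.57
not y: Gödel ¬ of 0.87 = 0 (operand ≠ 0)
not x: Gödel ¬ of 0.57 = 0 (operand ≠ 0)
(not y ∨ not x) = max(0, 0) = 0
((not y ∨ (not x ∨ x)) ∧ (not y ∨ not x)) = min(0.57, 0) = 0
(z ∧ ((not y ∨ (not x ∨ x)) ∧ (not y ∨ not x))) = min(0.64, 0) = 0
((z ∧ ((not y ∨ (not x ∨ x)) ∧ (not y ∨ not x))) ∧ x) = min(0, 0.57) = 0
not y: Gödel ¬ of 0.87 = 0 (operand ≠ 0)
(((z ∧ ((not y ∨ (not x ∨ x)) ∧ (not y ∨ not x))) ∧ x) ∨ not y) = max(0, 0) = 0
((y → y) → (((z ∧ ((not y ∨ (not x ∨ x)) ∧ (not y ∨ not x))) ∧ x) ∨ not y)): 1 > 0, so result = 0
(y → ((y → y) → (((z ∧ ((not y ∨ (not x ∨ x)) ∧ (not y ∨ not x))) ∧ x) ∨ not y))): 0.87 > 0, so result = 0
(x ∨ (y → ((y → y) → (((z ∧ ((not y ∨ (not x ∨ x)) ∧ (not y ∨ not x))) ∧ x) ∨ not y)))) = max(0.57, 0) = 0.57

0.57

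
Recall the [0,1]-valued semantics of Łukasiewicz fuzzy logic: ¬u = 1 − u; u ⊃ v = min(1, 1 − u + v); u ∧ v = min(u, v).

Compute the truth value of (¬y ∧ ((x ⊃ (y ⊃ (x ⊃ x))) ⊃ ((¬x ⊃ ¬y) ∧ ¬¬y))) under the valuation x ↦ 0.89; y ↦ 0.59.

0.41

¬y: Łukasiewicz ¬ gives 1 − 0.59 = 0.41
(x ⊃ x): min(1, 1 − 0.89 + 0.89) = 1
(y ⊃ (x ⊃ x)): min(1, 1 − 0.59 + 1) = 1
(x ⊃ (y ⊃ (x ⊃ x))): min(1, 1 − 0.89 + 1) = 1
¬x: Łukasiewicz ¬ gives 1 − 0.89 = 0.11
¬y: Łukasiewicz ¬ gives 1 − 0.59 = 0.41
(¬x ⊃ ¬y): min(1, 1 − 0.11 + 0.41) = 1
¬y: Łukasiewicz ¬ gives 1 − 0.59 = 0.41
¬¬y: Łukasiewicz ¬ gives 1 − 0.41 = 0.59
((¬x ⊃ ¬y) ∧ ¬¬y) = min(1, 0.59) = 0.59
((x ⊃ (y ⊃ (x ⊃ x))) ⊃ ((¬x ⊃ ¬y) ∧ ¬¬y)): min(1, 1 − 1 + 0.59) = 0.59
(¬y ∧ ((x ⊃ (y ⊃ (x ⊃ x))) ⊃ ((¬x ⊃ ¬y) ∧ ¬¬y))) = min(0.41, 0.59) = 0.41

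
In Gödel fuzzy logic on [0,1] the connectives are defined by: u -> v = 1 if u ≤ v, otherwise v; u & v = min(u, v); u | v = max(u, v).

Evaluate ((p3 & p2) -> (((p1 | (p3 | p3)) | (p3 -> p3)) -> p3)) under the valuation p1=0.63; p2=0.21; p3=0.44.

(p3 & p2) = min(0.44, 0.21) = 0.21
(p3 | p3) = max(0.44, 0.44) = 0.44
(p1 | (p3 | p3)) = max(0.63, 0.44) = 0.63
(p3 -> p3): 0.44 ≤ 0.44, so result = 1
((p1 | (p3 | p3)) | (p3 -> p3)) = max(0.63, 1) = 1
(((p1 | (p3 | p3)) | (p3 -> p3)) -> p3): 1 > 0.44, so result = 0.44
((p3 & p2) -> (((p1 | (p3 | p3)) | (p3 -> p3)) -> p3)): 0.21 ≤ 0.44, so result = 1

1.00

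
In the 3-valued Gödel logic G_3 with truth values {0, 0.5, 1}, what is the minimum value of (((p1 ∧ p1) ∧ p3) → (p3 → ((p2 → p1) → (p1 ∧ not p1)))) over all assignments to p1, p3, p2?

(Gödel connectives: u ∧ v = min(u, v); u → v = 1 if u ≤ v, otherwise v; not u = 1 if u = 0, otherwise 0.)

0.00

The minimum is attained at p1 = 0.5, p3 = 0.5, p2 = 0:
  (p1 ∧ p1) = min(0.5, 0.5) = 0.5
  ((p1 ∧ p1) ∧ p3) = min(0.5, 0.5) = 0.5
  (p2 → p1): 0 ≤ 0.5, so result = 1
  not p1: Gödel ¬ of 0.5 = 0 (operand ≠ 0)
  (p1 ∧ not p1) = min(0.5, 0) = 0
  ((p2 → p1) → (p1 ∧ not p1)): 1 > 0, so result = 0
  (p3 → ((p2 → p1) → (p1 ∧ not p1))): 0.5 > 0, so result = 0
  (((p1 ∧ p1) ∧ p3) → (p3 → ((p2 → p1) → (p1 ∧ not p1)))): 0.5 > 0, so result = 0
Checking all 27 assignments confirms none give a value below 0.00.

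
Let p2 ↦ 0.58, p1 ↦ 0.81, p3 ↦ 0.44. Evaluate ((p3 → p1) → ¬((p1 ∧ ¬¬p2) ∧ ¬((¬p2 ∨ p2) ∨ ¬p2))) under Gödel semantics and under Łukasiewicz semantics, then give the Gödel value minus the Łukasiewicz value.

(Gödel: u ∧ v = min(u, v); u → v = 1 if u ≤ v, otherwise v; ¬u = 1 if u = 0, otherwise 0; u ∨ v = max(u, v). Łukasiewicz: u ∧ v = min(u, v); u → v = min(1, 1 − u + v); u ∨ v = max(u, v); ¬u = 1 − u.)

Gödel evaluation:
  (p3 → p1): 0.44 ≤ 0.81, so result = 1
  ¬p2: Gödel ¬ of 0.58 = 0 (operand ≠ 0)
  ¬¬p2: Gödel ¬ of 0 = 1 (operand is 0)
  (p1 ∧ ¬¬p2) = min(0.81, 1) = 0.81
  ¬p2: Gödel ¬ of 0.58 = 0 (operand ≠ 0)
  (¬p2 ∨ p2) = max(0, 0.58) = 0.58
  ¬p2: Gödel ¬ of 0.58 = 0 (operand ≠ 0)
  ((¬p2 ∨ p2) ∨ ¬p2) = max(0.58, 0) = 0.58
  ¬((¬p2 ∨ p2) ∨ ¬p2): Gödel ¬ of 0.58 = 0 (operand ≠ 0)
  ((p1 ∧ ¬¬p2) ∧ ¬((¬p2 ∨ p2) ∨ ¬p2)) = min(0.81, 0) = 0
  ¬((p1 ∧ ¬¬p2) ∧ ¬((¬p2 ∨ p2) ∨ ¬p2)): Gödel ¬ of 0 = 1 (operand is 0)
  ((p3 → p1) → ¬((p1 ∧ ¬¬p2) ∧ ¬((¬p2 ∨ p2) ∨ ¬p2))): 1 ≤ 1, so result = 1
  Gödel value = 1
Łukasiewicz evaluation:
  (p3 → p1): min(1, 1 − 0.44 + 0.81) = 1
  ¬p2: Łukasiewicz ¬ gives 1 − 0.58 = 0.42
  ¬¬p2: Łukasiewicz ¬ gives 1 − 0.42 = 0.58
  (p1 ∧ ¬¬p2) = min(0.81, 0.58) = 0.58
  ¬p2: Łukasiewicz ¬ gives 1 − 0.58 = 0.42
  (¬p2 ∨ p2) = max(0.42, 0.58) = 0.58
  ¬p2: Łukasiewicz ¬ gives 1 − 0.58 = 0.42
  ((¬p2 ∨ p2) ∨ ¬p2) = max(0.58, 0.42) = 0.58
  ¬((¬p2 ∨ p2) ∨ ¬p2): Łukasiewicz ¬ gives 1 − 0.58 = 0.42
  ((p1 ∧ ¬¬p2) ∧ ¬((¬p2 ∨ p2) ∨ ¬p2)) = min(0.58, 0.42) = 0.42
  ¬((p1 ∧ ¬¬p2) ∧ ¬((¬p2 ∨ p2) ∨ ¬p2)): Łukasiewicz ¬ gives 1 − 0.42 = 0.58
  ((p3 → p1) → ¬((p1 ∧ ¬¬p2) ∧ ¬((¬p2 ∨ p2) ∨ ¬p2))): min(1, 1 − 1 + 0.58) = 0.58
  Łukasiewicz value = 0.58
Difference: 1 − 0.58 = 0.42

0.42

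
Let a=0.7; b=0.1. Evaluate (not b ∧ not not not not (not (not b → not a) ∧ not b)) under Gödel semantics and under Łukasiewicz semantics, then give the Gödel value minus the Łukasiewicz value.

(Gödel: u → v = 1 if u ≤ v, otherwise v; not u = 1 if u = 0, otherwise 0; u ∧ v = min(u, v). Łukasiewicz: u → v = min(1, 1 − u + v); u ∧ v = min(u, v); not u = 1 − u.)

-0.60

Gödel evaluation:
  not b: Gödel ¬ of 0.1 = 0 (operand ≠ 0)
  not b: Gödel ¬ of 0.1 = 0 (operand ≠ 0)
  not a: Gödel ¬ of 0.7 = 0 (operand ≠ 0)
  (not b → not a): 0 ≤ 0, so result = 1
  not (not b → not a): Gödel ¬ of 1 = 0 (operand ≠ 0)
  not b: Gödel ¬ of 0.1 = 0 (operand ≠ 0)
  (not (not b → not a) ∧ not b) = min(0, 0) = 0
  not (not (not b → not a) ∧ not b): Gödel ¬ of 0 = 1 (operand is 0)
  not not (not (not b → not a) ∧ not b): Gödel ¬ of 1 = 0 (operand ≠ 0)
  not not not (not (not b → not a) ∧ not b): Gödel ¬ of 0 = 1 (operand is 0)
  not not not not (not (not b → not a) ∧ not b): Gödel ¬ of 1 = 0 (operand ≠ 0)
  (not b ∧ not not not not (not (not b → not a) ∧ not b)) = min(0, 0) = 0
  Gödel value = 0
Łukasiewicz evaluation:
  not b: Łukasiewicz ¬ gives 1 − 0.1 = 0.9
  not b: Łukasiewicz ¬ gives 1 − 0.1 = 0.9
  not a: Łukasiewicz ¬ gives 1 − 0.7 = 0.3
  (not b → not a): min(1, 1 − 0.9 + 0.3) = 0.4
  not (not b → not a): Łukasiewicz ¬ gives 1 − 0.4 = 0.6
  not b: Łukasiewicz ¬ gives 1 − 0.1 = 0.9
  (not (not b → not a) ∧ not b) = min(0.6, 0.9) = 0.6
  not (not (not b → not a) ∧ not b): Łukasiewicz ¬ gives 1 − 0.6 = 0.4
  not not (not (not b → not a) ∧ not b): Łukasiewicz ¬ gives 1 − 0.4 = 0.6
  not not not (not (not b → not a) ∧ not b): Łukasiewicz ¬ gives 1 − 0.6 = 0.4
  not not not not (not (not b → not a) ∧ not b): Łukasiewicz ¬ gives 1 − 0.4 = 0.6
  (not b ∧ not not not not (not (not b → not a) ∧ not b)) = min(0.9, 0.6) = 0.6
  Łukasiewicz value = 0.6
Difference: 0 − 0.6 = -0.60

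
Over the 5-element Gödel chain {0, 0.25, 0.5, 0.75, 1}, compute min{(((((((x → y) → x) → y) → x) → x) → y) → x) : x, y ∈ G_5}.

The minimum is attained at x = 0, y = 0.25:
  (x → y): 0 ≤ 0.25, so result = 1
  ((x → y) → x): 1 > 0, so result = 0
  (((x → y) → x) → y): 0 ≤ 0.25, so result = 1
  ((((x → y) → x) → y) → x): 1 > 0, so result = 0
  (((((x → y) → x) → y) → x) → x): 0 ≤ 0, so result = 1
  ((((((x → y) → x) → y) → x) → x) → y): 1 > 0.25, so result = 0.25
  (((((((x → y) → x) → y) → x) → x) → y) → x): 0.25 > 0, so result = 0
Checking all 25 assignments confirms none give a value below 0.00.

0.00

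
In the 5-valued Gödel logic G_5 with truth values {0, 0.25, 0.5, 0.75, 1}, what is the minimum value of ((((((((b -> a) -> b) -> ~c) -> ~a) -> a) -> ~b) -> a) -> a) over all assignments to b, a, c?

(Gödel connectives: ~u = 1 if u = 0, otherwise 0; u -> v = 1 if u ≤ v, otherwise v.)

The minimum is attained at b = 0.25, a = 0.25, c = 0:
  (b -> a): 0.25 ≤ 0.25, so result = 1
  ((b -> a) -> b): 1 > 0.25, so result = 0.25
  ~c: Gödel ¬ of 0 = 1 (operand is 0)
  (((b -> a) -> b) -> ~c): 0.25 ≤ 1, so result = 1
  ~a: Gödel ¬ of 0.25 = 0 (operand ≠ 0)
  ((((b -> a) -> b) -> ~c) -> ~a): 1 > 0, so result = 0
  (((((b -> a) -> b) -> ~c) -> ~a) -> a): 0 ≤ 0.25, so result = 1
  ~b: Gödel ¬ of 0.25 = 0 (operand ≠ 0)
  ((((((b -> a) -> b) -> ~c) -> ~a) -> a) -> ~b): 1 > 0, so result = 0
  (((((((b -> a) -> b) -> ~c) -> ~a) -> a) -> ~b) -> a): 0 ≤ 0.25, so result = 1
  ((((((((b -> a) -> b) -> ~c) -> ~a) -> a) -> ~b) -> a) -> a): 1 > 0.25, so result = 0.25
Checking all 125 assignments confirms none give a value below 0.25.

0.25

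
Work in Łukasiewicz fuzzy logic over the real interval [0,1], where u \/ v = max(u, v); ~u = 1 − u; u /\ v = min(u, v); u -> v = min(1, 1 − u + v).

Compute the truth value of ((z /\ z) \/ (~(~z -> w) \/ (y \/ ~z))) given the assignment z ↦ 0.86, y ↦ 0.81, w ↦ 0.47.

(z /\ z) = min(0.86, 0.86) = 0.86
~z: Łukasiewicz ¬ gives 1 − 0.86 = 0.14
(~z -> w): min(1, 1 − 0.14 + 0.47) = 1
~(~z -> w): Łukasiewicz ¬ gives 1 − 1 = 0
~z: Łukasiewicz ¬ gives 1 − 0.86 = 0.14
(y \/ ~z) = max(0.81, 0.14) = 0.81
(~(~z -> w) \/ (y \/ ~z)) = max(0, 0.81) = 0.81
((z /\ z) \/ (~(~z -> w) \/ (y \/ ~z))) = max(0.86, 0.81) = 0.86

0.86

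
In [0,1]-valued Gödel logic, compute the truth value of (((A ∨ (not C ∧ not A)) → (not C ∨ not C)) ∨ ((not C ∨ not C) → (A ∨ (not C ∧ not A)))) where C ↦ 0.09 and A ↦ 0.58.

1.00

not C: Gödel ¬ of 0.09 = 0 (operand ≠ 0)
not A: Gödel ¬ of 0.58 = 0 (operand ≠ 0)
(not C ∧ not A) = min(0, 0) = 0
(A ∨ (not C ∧ not A)) = max(0.58, 0) = 0.58
not C: Gödel ¬ of 0.09 = 0 (operand ≠ 0)
not C: Gödel ¬ of 0.09 = 0 (operand ≠ 0)
(not C ∨ not C) = max(0, 0) = 0
((A ∨ (not C ∧ not A)) → (not C ∨ not C)): 0.58 > 0, so result = 0
not C: Gödel ¬ of 0.09 = 0 (operand ≠ 0)
not C: Gödel ¬ of 0.09 = 0 (operand ≠ 0)
(not C ∨ not C) = max(0, 0) = 0
not C: Gödel ¬ of 0.09 = 0 (operand ≠ 0)
not A: Gödel ¬ of 0.58 = 0 (operand ≠ 0)
(not C ∧ not A) = min(0, 0) = 0
(A ∨ (not C ∧ not A)) = max(0.58, 0) = 0.58
((not C ∨ not C) → (A ∨ (not C ∧ not A))): 0 ≤ 0.58, so result = 1
(((A ∨ (not C ∧ not A)) → (not C ∨ not C)) ∨ ((not C ∨ not C) → (A ∨ (not C ∧ not A)))) = max(0, 1) = 1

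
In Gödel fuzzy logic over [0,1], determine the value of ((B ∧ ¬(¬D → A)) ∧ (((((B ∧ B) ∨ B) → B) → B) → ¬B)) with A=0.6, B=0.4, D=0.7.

0.00

¬D: Gödel ¬ of 0.7 = 0 (operand ≠ 0)
(¬D → A): 0 ≤ 0.6, so result = 1
¬(¬D → A): Gödel ¬ of 1 = 0 (operand ≠ 0)
(B ∧ ¬(¬D → A)) = min(0.4, 0) = 0
(B ∧ B) = min(0.4, 0.4) = 0.4
((B ∧ B) ∨ B) = max(0.4, 0.4) = 0.4
(((B ∧ B) ∨ B) → B): 0.4 ≤ 0.4, so result = 1
((((B ∧ B) ∨ B) → B) → B): 1 > 0.4, so result = 0.4
¬B: Gödel ¬ of 0.4 = 0 (operand ≠ 0)
(((((B ∧ B) ∨ B) → B) → B) → ¬B): 0.4 > 0, so result = 0
((B ∧ ¬(¬D → A)) ∧ (((((B ∧ B) ∨ B) → B) → B) → ¬B)) = min(0, 0) = 0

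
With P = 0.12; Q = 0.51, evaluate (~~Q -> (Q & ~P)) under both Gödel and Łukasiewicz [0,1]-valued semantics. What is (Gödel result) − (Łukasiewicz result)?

Gödel evaluation:
  ~Q: Gödel ¬ of 0.51 = 0 (operand ≠ 0)
  ~~Q: Gödel ¬ of 0 = 1 (operand is 0)
  ~P: Gödel ¬ of 0.12 = 0 (operand ≠ 0)
  (Q & ~P) = min(0.51, 0) = 0
  (~~Q -> (Q & ~P)): 1 > 0, so result = 0
  Gödel value = 0
Łukasiewicz evaluation:
  ~Q: Łukasiewicz ¬ gives 1 − 0.51 = 0.49
  ~~Q: Łukasiewicz ¬ gives 1 − 0.49 = 0.51
  ~P: Łukasiewicz ¬ gives 1 − 0.12 = 0.88
  (Q & ~P) = min(0.51, 0.88) = 0.51
  (~~Q -> (Q & ~P)): min(1, 1 − 0.51 + 0.51) = 1
  Łukasiewicz value = 1
Difference: 0 − 1 = -1.00

-1.00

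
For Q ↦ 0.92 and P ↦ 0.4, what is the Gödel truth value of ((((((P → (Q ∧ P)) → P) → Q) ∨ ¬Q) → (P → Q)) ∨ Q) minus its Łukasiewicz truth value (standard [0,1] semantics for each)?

Gödel evaluation:
  (Q ∧ P) = min(0.92, 0.4) = 0.4
  (P → (Q ∧ P)): 0.4 ≤ 0.4, so result = 1
  ((P → (Q ∧ P)) → P): 1 > 0.4, so result = 0.4
  (((P → (Q ∧ P)) → P) → Q): 0.4 ≤ 0.92, so result = 1
  ¬Q: Gödel ¬ of 0.92 = 0 (operand ≠ 0)
  ((((P → (Q ∧ P)) → P) → Q) ∨ ¬Q) = max(1, 0) = 1
  (P → Q): 0.4 ≤ 0.92, so result = 1
  (((((P → (Q ∧ P)) → P) → Q) ∨ ¬Q) → (P → Q)): 1 ≤ 1, so result = 1
  ((((((P → (Q ∧ P)) → P) → Q) ∨ ¬Q) → (P → Q)) ∨ Q) = max(1, 0.92) = 1
  Gödel value = 1
Łukasiewicz evaluation:
  (Q ∧ P) = min(0.92, 0.4) = 0.4
  (P → (Q ∧ P)): min(1, 1 − 0.4 + 0.4) = 1
  ((P → (Q ∧ P)) → P): min(1, 1 − 1 + 0.4) = 0.4
  (((P → (Q ∧ P)) → P) → Q): min(1, 1 − 0.4 + 0.92) = 1
  ¬Q: Łukasiewicz ¬ gives 1 − 0.92 = 0.08
  ((((P → (Q ∧ P)) → P) → Q) ∨ ¬Q) = max(1, 0.08) = 1
  (P → Q): min(1, 1 − 0.4 + 0.92) = 1
  (((((P → (Q ∧ P)) → P) → Q) ∨ ¬Q) → (P → Q)): min(1, 1 − 1 + 1) = 1
  ((((((P → (Q ∧ P)) → P) → Q) ∨ ¬Q) → (P → Q)) ∨ Q) = max(1, 0.92) = 1
  Łukasiewicz value = 1
Difference: 1 − 1 = 0.00

0.00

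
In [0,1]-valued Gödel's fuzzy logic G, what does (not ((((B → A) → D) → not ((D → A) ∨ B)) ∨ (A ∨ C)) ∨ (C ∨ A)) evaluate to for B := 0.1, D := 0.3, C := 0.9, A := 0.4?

(B → A): 0.1 ≤ 0.4, so result = 1
((B → A) → D): 1 > 0.3, so result = 0.3
(D → A): 0.3 ≤ 0.4, so result = 1
((D → A) ∨ B) = max(1, 0.1) = 1
not ((D → A) ∨ B): Gödel ¬ of 1 = 0 (operand ≠ 0)
(((B → A) → D) → not ((D → A) ∨ B)): 0.3 > 0, so result = 0
(A ∨ C) = max(0.4, 0.9) = 0.9
((((B → A) → D) → not ((D → A) ∨ B)) ∨ (A ∨ C)) = max(0, 0.9) = 0.9
not ((((B → A) → D) → not ((D → A) ∨ B)) ∨ (A ∨ C)): Gödel ¬ of 0.9 = 0 (operand ≠ 0)
(C ∨ A) = max(0.9, 0.4) = 0.9
(not ((((B → A) → D) → not ((D → A) ∨ B)) ∨ (A ∨ C)) ∨ (C ∨ A)) = max(0, 0.9) = 0.9

0.90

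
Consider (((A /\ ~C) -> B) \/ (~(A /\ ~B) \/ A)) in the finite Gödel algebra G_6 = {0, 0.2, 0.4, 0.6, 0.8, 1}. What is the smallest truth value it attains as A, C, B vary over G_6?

0.20

The minimum is attained at A = 0.2, C = 0, B = 0:
  ~C: Gödel ¬ of 0 = 1 (operand is 0)
  (A /\ ~C) = min(0.2, 1) = 0.2
  ((A /\ ~C) -> B): 0.2 > 0, so result = 0
  ~B: Gödel ¬ of 0 = 1 (operand is 0)
  (A /\ ~B) = min(0.2, 1) = 0.2
  ~(A /\ ~B): Gödel ¬ of 0.2 = 0 (operand ≠ 0)
  (~(A /\ ~B) \/ A) = max(0, 0.2) = 0.2
  (((A /\ ~C) -> B) \/ (~(A /\ ~B) \/ A)) = max(0, 0.2) = 0.2
Checking all 216 assignments confirms none give a value below 0.20.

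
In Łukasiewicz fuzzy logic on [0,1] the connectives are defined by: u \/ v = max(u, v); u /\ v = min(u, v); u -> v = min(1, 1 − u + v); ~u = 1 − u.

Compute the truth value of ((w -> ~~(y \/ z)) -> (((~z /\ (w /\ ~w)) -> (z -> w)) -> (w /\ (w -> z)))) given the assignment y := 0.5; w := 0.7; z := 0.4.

(y \/ z) = max(0.5, 0.4) = 0.5
~(y \/ z): Łukasiewicz ¬ gives 1 − 0.5 = 0.5
~~(y \/ z): Łukasiewicz ¬ gives 1 − 0.5 = 0.5
(w -> ~~(y \/ z)): min(1, 1 − 0.7 + 0.5) = 0.8
~z: Łukasiewicz ¬ gives 1 − 0.4 = 0.6
~w: Łukasiewicz ¬ gives 1 − 0.7 = 0.3
(w /\ ~w) = min(0.7, 0.3) = 0.3
(~z /\ (w /\ ~w)) = min(0.6, 0.3) = 0.3
(z -> w): min(1, 1 − 0.4 + 0.7) = 1
((~z /\ (w /\ ~w)) -> (z -> w)): min(1, 1 − 0.3 + 1) = 1
(w -> z): min(1, 1 − 0.7 + 0.4) = 0.7
(w /\ (w -> z)) = min(0.7, 0.7) = 0.7
(((~z /\ (w /\ ~w)) -> (z -> w)) -> (w /\ (w -> z))): min(1, 1 − 1 + 0.7) = 0.7
((w -> ~~(y \/ z)) -> (((~z /\ (w /\ ~w)) -> (z -> w)) -> (w /\ (w -> z)))): min(1, 1 − 0.8 + 0.7) = 0.9

0.90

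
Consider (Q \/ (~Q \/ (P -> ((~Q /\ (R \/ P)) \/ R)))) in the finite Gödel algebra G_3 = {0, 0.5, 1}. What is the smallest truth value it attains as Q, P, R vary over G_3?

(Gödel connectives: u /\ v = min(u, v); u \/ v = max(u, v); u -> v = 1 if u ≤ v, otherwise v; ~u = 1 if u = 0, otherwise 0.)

The minimum is attained at Q = 0.5, P = 0.5, R = 0:
  ~Q: Gödel ¬ of 0.5 = 0 (operand ≠ 0)
  ~Q: Gödel ¬ of 0.5 = 0 (operand ≠ 0)
  (R \/ P) = max(0, 0.5) = 0.5
  (~Q /\ (R \/ P)) = min(0, 0.5) = 0
  ((~Q /\ (R \/ P)) \/ R) = max(0, 0) = 0
  (P -> ((~Q /\ (R \/ P)) \/ R)): 0.5 > 0, so result = 0
  (~Q \/ (P -> ((~Q /\ (R \/ P)) \/ R))) = max(0, 0) = 0
  (Q \/ (~Q \/ (P -> ((~Q /\ (R \/ P)) \/ R)))) = max(0.5, 0) = 0.5
Checking all 27 assignments confirms none give a value below 0.50.

0.50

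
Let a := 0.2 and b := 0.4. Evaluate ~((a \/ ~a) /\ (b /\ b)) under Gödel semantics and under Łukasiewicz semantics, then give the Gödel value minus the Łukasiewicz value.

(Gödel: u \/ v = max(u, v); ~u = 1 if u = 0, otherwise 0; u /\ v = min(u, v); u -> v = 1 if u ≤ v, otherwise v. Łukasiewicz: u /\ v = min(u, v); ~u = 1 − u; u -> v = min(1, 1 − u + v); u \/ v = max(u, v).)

Gödel evaluation:
  ~a: Gödel ¬ of 0.2 = 0 (operand ≠ 0)
  (a \/ ~a) = max(0.2, 0) = 0.2
  (b /\ b) = min(0.4, 0.4) = 0.4
  ((a \/ ~a) /\ (b /\ b)) = min(0.2, 0.4) = 0.2
  ~((a \/ ~a) /\ (b /\ b)): Gödel ¬ of 0.2 = 0 (operand ≠ 0)
  Gödel value = 0
Łukasiewicz evaluation:
  ~a: Łukasiewicz ¬ gives 1 − 0.2 = 0.8
  (a \/ ~a) = max(0.2, 0.8) = 0.8
  (b /\ b) = min(0.4, 0.4) = 0.4
  ((a \/ ~a) /\ (b /\ b)) = min(0.8, 0.4) = 0.4
  ~((a \/ ~a) /\ (b /\ b)): Łukasiewicz ¬ gives 1 − 0.4 = 0.6
  Łukasiewicz value = 0.6
Difference: 0 − 0.6 = -0.60

-0.60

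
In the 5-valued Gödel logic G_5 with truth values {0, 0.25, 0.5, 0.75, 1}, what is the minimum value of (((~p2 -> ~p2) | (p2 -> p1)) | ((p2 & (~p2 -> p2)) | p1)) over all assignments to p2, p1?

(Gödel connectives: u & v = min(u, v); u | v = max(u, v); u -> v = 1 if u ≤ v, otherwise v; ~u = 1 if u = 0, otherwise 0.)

1.00

Every assignment gives 1. For instance at p2 = 0, p1 = 0:
  ~p2: Gödel ¬ of 0 = 1 (operand is 0)
  ~p2: Gödel ¬ of 0 = 1 (operand is 0)
  (~p2 -> ~p2): 1 ≤ 1, so result = 1
  (p2 -> p1): 0 ≤ 0, so result = 1
  ((~p2 -> ~p2) | (p2 -> p1)) = max(1, 1) = 1
  ~p2: Gödel ¬ of 0 = 1 (operand is 0)
  (~p2 -> p2): 1 > 0, so result = 0
  (p2 & (~p2 -> p2)) = min(0, 0) = 0
  ((p2 & (~p2 -> p2)) | p1) = max(0, 0) = 0
  (((~p2 -> ~p2) | (p2 -> p1)) | ((p2 & (~p2 -> p2)) | p1)) = max(1, 0) = 1
All 25 assignments give value 1 — the formula is a G_5-tautology.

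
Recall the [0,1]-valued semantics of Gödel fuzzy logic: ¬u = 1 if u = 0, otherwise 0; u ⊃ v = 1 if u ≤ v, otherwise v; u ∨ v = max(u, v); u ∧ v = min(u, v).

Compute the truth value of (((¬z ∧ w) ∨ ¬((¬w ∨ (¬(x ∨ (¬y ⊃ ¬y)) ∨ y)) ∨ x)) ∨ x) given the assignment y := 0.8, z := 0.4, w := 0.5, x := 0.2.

0.20

¬z: Gödel ¬ of 0.4 = 0 (operand ≠ 0)
(¬z ∧ w) = min(0, 0.5) = 0
¬w: Gödel ¬ of 0.5 = 0 (operand ≠ 0)
¬y: Gödel ¬ of 0.8 = 0 (operand ≠ 0)
¬y: Gödel ¬ of 0.8 = 0 (operand ≠ 0)
(¬y ⊃ ¬y): 0 ≤ 0, so result = 1
(x ∨ (¬y ⊃ ¬y)) = max(0.2, 1) = 1
¬(x ∨ (¬y ⊃ ¬y)): Gödel ¬ of 1 = 0 (operand ≠ 0)
(¬(x ∨ (¬y ⊃ ¬y)) ∨ y) = max(0, 0.8) = 0.8
(¬w ∨ (¬(x ∨ (¬y ⊃ ¬y)) ∨ y)) = max(0, 0.8) = 0.8
((¬w ∨ (¬(x ∨ (¬y ⊃ ¬y)) ∨ y)) ∨ x) = max(0.8, 0.2) = 0.8
¬((¬w ∨ (¬(x ∨ (¬y ⊃ ¬y)) ∨ y)) ∨ x): Gödel ¬ of 0.8 = 0 (operand ≠ 0)
((¬z ∧ w) ∨ ¬((¬w ∨ (¬(x ∨ (¬y ⊃ ¬y)) ∨ y)) ∨ x)) = max(0, 0) = 0
(((¬z ∧ w) ∨ ¬((¬w ∨ (¬(x ∨ (¬y ⊃ ¬y)) ∨ y)) ∨ x)) ∨ x) = max(0, 0.2) = 0.2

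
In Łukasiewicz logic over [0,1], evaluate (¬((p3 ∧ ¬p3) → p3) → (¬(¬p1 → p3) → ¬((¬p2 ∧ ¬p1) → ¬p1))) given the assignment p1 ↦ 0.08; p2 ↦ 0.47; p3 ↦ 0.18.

1.00

¬p3: Łukasiewicz ¬ gives 1 − 0.18 = 0.82
(p3 ∧ ¬p3) = min(0.18, 0.82) = 0.18
((p3 ∧ ¬p3) → p3): min(1, 1 − 0.18 + 0.18) = 1
¬((p3 ∧ ¬p3) → p3): Łukasiewicz ¬ gives 1 − 1 = 0
¬p1: Łukasiewicz ¬ gives 1 − 0.08 = 0.92
(¬p1 → p3): min(1, 1 − 0.92 + 0.18) = 0.26
¬(¬p1 → p3): Łukasiewicz ¬ gives 1 − 0.26 = 0.74
¬p2: Łukasiewicz ¬ gives 1 − 0.47 = 0.53
¬p1: Łukasiewicz ¬ gives 1 − 0.08 = 0.92
(¬p2 ∧ ¬p1) = min(0.53, 0.92) = 0.53
¬p1: Łukasiewicz ¬ gives 1 − 0.08 = 0.92
((¬p2 ∧ ¬p1) → ¬p1): min(1, 1 − 0.53 + 0.92) = 1
¬((¬p2 ∧ ¬p1) → ¬p1): Łukasiewicz ¬ gives 1 − 1 = 0
(¬(¬p1 → p3) → ¬((¬p2 ∧ ¬p1) → ¬p1)): min(1, 1 − 0.74 + 0) = 0.26
(¬((p3 ∧ ¬p3) → p3) → (¬(¬p1 → p3) → ¬((¬p2 ∧ ¬p1) → ¬p1))): min(1, 1 − 0 + 0.26) = 1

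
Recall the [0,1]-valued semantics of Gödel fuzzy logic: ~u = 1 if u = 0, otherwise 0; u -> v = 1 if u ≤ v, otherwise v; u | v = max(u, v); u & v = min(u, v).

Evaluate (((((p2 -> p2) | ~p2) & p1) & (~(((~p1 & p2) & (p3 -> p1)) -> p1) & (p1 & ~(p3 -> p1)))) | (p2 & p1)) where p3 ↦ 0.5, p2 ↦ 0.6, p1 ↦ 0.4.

0.40

(p2 -> p2): 0.6 ≤ 0.6, so result = 1
~p2: Gödel ¬ of 0.6 = 0 (operand ≠ 0)
((p2 -> p2) | ~p2) = max(1, 0) = 1
(((p2 -> p2) | ~p2) & p1) = min(1, 0.4) = 0.4
~p1: Gödel ¬ of 0.4 = 0 (operand ≠ 0)
(~p1 & p2) = min(0, 0.6) = 0
(p3 -> p1): 0.5 > 0.4, so result = 0.4
((~p1 & p2) & (p3 -> p1)) = min(0, 0.4) = 0
(((~p1 & p2) & (p3 -> p1)) -> p1): 0 ≤ 0.4, so result = 1
~(((~p1 & p2) & (p3 -> p1)) -> p1): Gödel ¬ of 1 = 0 (operand ≠ 0)
(p3 -> p1): 0.5 > 0.4, so result = 0.4
~(p3 -> p1): Gödel ¬ of 0.4 = 0 (operand ≠ 0)
(p1 & ~(p3 -> p1)) = min(0.4, 0) = 0
(~(((~p1 & p2) & (p3 -> p1)) -> p1) & (p1 & ~(p3 -> p1))) = min(0, 0) = 0
((((p2 -> p2) | ~p2) & p1) & (~(((~p1 & p2) & (p3 -> p1)) -> p1) & (p1 & ~(p3 -> p1)))) = min(0.4, 0) = 0
(p2 & p1) = min(0.6, 0.4) = 0.4
(((((p2 -> p2) | ~p2) & p1) & (~(((~p1 & p2) & (p3 -> p1)) -> p1) & (p1 & ~(p3 -> p1)))) | (p2 & p1)) = max(0, 0.4) = 0.4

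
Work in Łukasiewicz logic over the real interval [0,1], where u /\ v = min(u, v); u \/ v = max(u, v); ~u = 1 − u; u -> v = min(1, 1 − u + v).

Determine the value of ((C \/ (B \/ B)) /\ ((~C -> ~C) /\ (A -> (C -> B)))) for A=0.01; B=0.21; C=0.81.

(B \/ B) = max(0.21, 0.21) = 0.21
(C \/ (B \/ B)) = max(0.81, 0.21) = 0.81
~C: Łukasiewicz ¬ gives 1 − 0.81 = 0.19
~C: Łukasiewicz ¬ gives 1 − 0.81 = 0.19
(~C -> ~C): min(1, 1 − 0.19 + 0.19) = 1
(C -> B): min(1, 1 − 0.81 + 0.21) = 0.4
(A -> (C -> B)): min(1, 1 − 0.01 + 0.4) = 1
((~C -> ~C) /\ (A -> (C -> B))) = min(1, 1) = 1
((C \/ (B \/ B)) /\ ((~C -> ~C) /\ (A -> (C -> B)))) = min(0.81, 1) = 0.81

0.81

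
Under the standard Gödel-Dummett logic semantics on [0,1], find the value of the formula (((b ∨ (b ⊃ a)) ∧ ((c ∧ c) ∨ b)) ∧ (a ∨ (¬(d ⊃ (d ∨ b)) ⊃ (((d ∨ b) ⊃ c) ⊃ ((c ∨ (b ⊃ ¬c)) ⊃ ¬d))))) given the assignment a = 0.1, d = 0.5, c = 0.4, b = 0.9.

0.90

(b ⊃ a): 0.9 > 0.1, so result = 0.1
(b ∨ (b ⊃ a)) = max(0.9, 0.1) = 0.9
(c ∧ c) = min(0.4, 0.4) = 0.4
((c ∧ c) ∨ b) = max(0.4, 0.9) = 0.9
((b ∨ (b ⊃ a)) ∧ ((c ∧ c) ∨ b)) = min(0.9, 0.9) = 0.9
(d ∨ b) = max(0.5, 0.9) = 0.9
(d ⊃ (d ∨ b)): 0.5 ≤ 0.9, so result = 1
¬(d ⊃ (d ∨ b)): Gödel ¬ of 1 = 0 (operand ≠ 0)
(d ∨ b) = max(0.5, 0.9) = 0.9
((d ∨ b) ⊃ c): 0.9 > 0.4, so result = 0.4
¬c: Gödel ¬ of 0.4 = 0 (operand ≠ 0)
(b ⊃ ¬c): 0.9 > 0, so result = 0
(c ∨ (b ⊃ ¬c)) = max(0.4, 0) = 0.4
¬d: Gödel ¬ of 0.5 = 0 (operand ≠ 0)
((c ∨ (b ⊃ ¬c)) ⊃ ¬d): 0.4 > 0, so result = 0
(((d ∨ b) ⊃ c) ⊃ ((c ∨ (b ⊃ ¬c)) ⊃ ¬d)): 0.4 > 0, so result = 0
(¬(d ⊃ (d ∨ b)) ⊃ (((d ∨ b) ⊃ c) ⊃ ((c ∨ (b ⊃ ¬c)) ⊃ ¬d))): 0 ≤ 0, so result = 1
(a ∨ (¬(d ⊃ (d ∨ b)) ⊃ (((d ∨ b) ⊃ c) ⊃ ((c ∨ (b ⊃ ¬c)) ⊃ ¬d)))) = max(0.1, 1) = 1
(((b ∨ (b ⊃ a)) ∧ ((c ∧ c) ∨ b)) ∧ (a ∨ (¬(d ⊃ (d ∨ b)) ⊃ (((d ∨ b) ⊃ c) ⊃ ((c ∨ (b ⊃ ¬c)) ⊃ ¬d))))) = min(0.9, 1) = 0.9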